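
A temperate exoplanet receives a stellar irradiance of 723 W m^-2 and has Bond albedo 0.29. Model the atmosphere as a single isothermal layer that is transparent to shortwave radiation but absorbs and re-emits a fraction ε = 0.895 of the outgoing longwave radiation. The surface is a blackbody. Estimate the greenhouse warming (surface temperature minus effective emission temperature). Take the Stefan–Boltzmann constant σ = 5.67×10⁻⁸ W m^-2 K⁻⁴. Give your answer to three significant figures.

At the top of the atmosphere, σT_e⁴ = S(1−α)/4 = 128.3 W m^-2, giving T_e = 218.1 K.
The surface balance (absorbed SW + ε·downward IR = σT_s⁴) with T_a⁴ = T_s⁴/2 reduces to T_s = T_e·[2/(2−ε)]^¼ = 253.0 K.
The atmosphere warms the surface by 34.87 K.

34.9 K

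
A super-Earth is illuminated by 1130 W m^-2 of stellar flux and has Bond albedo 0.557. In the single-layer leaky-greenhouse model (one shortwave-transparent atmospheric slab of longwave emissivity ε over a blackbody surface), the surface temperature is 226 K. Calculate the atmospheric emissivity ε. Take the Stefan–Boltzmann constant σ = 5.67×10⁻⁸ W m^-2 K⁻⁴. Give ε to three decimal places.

TOA balance gives T_e = 216.8 K.
T_s⁴ = T_e⁴·2/(2−ε) → ε = 2 − 2(T_e/T_s)⁴ = 2 − 2·(216.8/226)⁴ = 0.3079.

0.308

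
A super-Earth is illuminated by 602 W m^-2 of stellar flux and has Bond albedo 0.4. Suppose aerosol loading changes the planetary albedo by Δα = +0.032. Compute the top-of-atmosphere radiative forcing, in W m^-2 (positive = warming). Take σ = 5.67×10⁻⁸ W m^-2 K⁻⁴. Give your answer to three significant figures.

The change in absorbed flux is Δ[S(1−α)/4] = −SΔα/4 = -4.816 W m^-2.

-4.82 W m^-2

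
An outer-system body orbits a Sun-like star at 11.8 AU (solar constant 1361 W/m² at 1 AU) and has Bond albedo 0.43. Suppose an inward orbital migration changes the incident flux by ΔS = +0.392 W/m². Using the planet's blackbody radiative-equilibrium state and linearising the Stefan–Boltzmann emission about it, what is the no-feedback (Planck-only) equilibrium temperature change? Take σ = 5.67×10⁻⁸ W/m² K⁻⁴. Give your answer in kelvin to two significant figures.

Flux at the orbit: S = 1361/(11.8)² = 9.774 W/m².
Unperturbed T_e = [9.774·(1−0.43)/(4σ)]^¼ = 70.40 K.
TOA radiative forcing: ΔF = (1−α)ΔS/4 = 0.57·(+0.392)/4 = 0.05586 W/m².
The Planck feedback parameter is 4σT_e³ = 0.07914 W/m²/K.
ΔT₀ = ΔF/λ_P = 0.05586/0.07914 = 0.706 K.

0.71 kelvin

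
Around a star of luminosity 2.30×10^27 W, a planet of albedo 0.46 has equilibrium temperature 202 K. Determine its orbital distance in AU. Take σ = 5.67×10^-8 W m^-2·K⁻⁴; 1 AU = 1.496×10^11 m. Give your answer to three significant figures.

Required flux: S = 4σT⁴/(1−α) = 699.3 W m^-2.
S = L/(4πd²) → d = √(L/4πS) = √(2.30×10^27/(4π·699.3)) = 5.116×10^11 m = 3.420 AU.

3.42 AU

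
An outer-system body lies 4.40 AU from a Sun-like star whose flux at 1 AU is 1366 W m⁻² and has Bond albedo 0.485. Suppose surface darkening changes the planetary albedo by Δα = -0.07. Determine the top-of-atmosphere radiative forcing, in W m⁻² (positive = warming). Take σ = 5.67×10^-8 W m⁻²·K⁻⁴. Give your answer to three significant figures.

Flux at the orbit: S = 1366/(4.40)² = 70.56 W m⁻².
ΔF = −(S/4)Δα = −(70.56/4)×(-0.07) = 1.235 W m⁻².

1.23 W m⁻²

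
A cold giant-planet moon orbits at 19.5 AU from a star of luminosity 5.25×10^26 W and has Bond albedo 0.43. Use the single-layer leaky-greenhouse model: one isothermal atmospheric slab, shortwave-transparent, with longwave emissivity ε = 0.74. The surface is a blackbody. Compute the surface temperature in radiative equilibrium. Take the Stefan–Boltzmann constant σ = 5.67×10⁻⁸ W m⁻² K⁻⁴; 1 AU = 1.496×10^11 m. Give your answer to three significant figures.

66.5 kelvin

d = 19.5 × 1.496×10^11 m = 2.917×10^12 m.
Flux at the orbit: S = L/(4πd²) = 5.25×10^26/(4π·(2.92×10^12)²) = 4.909 W m⁻².
The planet radiates to space at T_e = [S(1−α)/(4σ)]^(1/4) = 59.27 K.
The surface balance (absorbed SW + ε·downward IR = σT_s⁴) with T_a⁴ = T_s⁴/2 reduces to T_s = T_e·[2/(2−ε)]^¼ = 66.52 K.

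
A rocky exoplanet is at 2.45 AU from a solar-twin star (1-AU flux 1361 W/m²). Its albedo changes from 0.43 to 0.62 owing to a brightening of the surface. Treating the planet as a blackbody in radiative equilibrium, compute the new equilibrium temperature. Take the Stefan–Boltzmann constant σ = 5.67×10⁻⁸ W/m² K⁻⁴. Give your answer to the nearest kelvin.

Flux at the orbit: S = 1361/(2.45)² = 226.7 W/m².
T₂ = [S(1−α₂)/(4σ)]^(1/4) = [226.7·0.38/(4σ)]^(1/4) = 139.6 K.

140 K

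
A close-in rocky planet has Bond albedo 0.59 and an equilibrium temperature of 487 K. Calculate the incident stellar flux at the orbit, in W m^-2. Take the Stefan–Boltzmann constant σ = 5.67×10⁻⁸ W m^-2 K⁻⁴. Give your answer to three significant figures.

Invert the energy balance for S: S = 4σT⁴/(1−α).
The emitted flux is σT⁴ = 3189 W m^-2.
So S = 4×3189/(1−0.59) = 31120 W m^-2.

31100 W m^-2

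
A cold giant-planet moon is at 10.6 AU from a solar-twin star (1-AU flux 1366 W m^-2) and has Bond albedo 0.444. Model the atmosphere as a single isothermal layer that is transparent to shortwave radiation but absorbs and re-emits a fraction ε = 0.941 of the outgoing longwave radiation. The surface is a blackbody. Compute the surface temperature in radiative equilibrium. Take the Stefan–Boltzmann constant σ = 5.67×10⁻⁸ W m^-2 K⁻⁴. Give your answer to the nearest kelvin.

By the inverse-square law, S = 1366/10.6² = 12.16 W m^-2.
At the top of the atmosphere, σT_e⁴ = S(1−α)/4 = 1.690 W m^-2, giving T_e = 73.89 K.
Surface balance with a leaky layer gives σT_s⁴ = σT_e⁴·2/(2−ε), so T_s = T_e·[2/(2−0.941)]^(1/4) = 86.62 K.

87 K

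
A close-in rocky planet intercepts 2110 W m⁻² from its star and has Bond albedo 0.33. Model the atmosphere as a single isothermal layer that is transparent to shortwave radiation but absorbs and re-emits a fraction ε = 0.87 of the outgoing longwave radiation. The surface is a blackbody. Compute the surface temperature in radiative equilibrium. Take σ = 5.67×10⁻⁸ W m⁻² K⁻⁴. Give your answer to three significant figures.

At the top of the atmosphere, σT_e⁴ = S(1−α)/4 = 353.4 W m⁻², giving T_e = 281.0 K.
For a single slab of emissivity ε, T_s⁴ = 2T_e⁴/(2−ε); thus T_s = 281.0·(1.77)^(1/4) = 324.1 K.

324 K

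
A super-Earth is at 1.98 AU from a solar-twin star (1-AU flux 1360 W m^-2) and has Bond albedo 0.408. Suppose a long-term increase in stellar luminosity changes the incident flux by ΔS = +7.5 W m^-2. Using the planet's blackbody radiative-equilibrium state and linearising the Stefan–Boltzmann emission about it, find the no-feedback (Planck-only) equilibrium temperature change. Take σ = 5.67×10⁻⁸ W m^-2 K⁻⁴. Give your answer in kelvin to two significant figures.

0.94 K

By the inverse-square law, S = 1360/1.98² = 346.9 W m^-2.
Unperturbed T_e = [346.9·(1−0.408)/(4σ)]^¼ = 173.5 K.
TOA radiative forcing: ΔF = (1−α)ΔS/4 = 0.592·(+7.5)/4 = 1.110 W m^-2.
Linearising σT⁴ gives d(σT⁴)/dT = 4σT_e³ = 1.184 W m^-2 per K.
Hence the no-feedback warming is ΔF/(4σT_e³) = 0.938 K.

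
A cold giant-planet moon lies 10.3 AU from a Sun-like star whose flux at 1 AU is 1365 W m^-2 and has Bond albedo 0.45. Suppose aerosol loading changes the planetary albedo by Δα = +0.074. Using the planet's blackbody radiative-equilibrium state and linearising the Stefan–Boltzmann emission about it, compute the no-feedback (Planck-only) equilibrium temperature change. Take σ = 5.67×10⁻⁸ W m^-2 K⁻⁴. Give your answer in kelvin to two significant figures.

-2.5 K

Irradiance scales as 1/d², so S = 1365 W m^-2 × (1/10.3)² = 12.87 W m^-2.
Unperturbed T_e = [12.87·(1−0.45)/(4σ)]^¼ = 74.74 K.
The change in absorbed flux is Δ[S(1−α)/4] = −SΔα/4 = -0.2380 W m^-2.
The Planck feedback parameter is 4σT_e³ = 0.09468 W m^-2/K.
So ΔT₀ = -0.2380/0.09468 = -2.51 K.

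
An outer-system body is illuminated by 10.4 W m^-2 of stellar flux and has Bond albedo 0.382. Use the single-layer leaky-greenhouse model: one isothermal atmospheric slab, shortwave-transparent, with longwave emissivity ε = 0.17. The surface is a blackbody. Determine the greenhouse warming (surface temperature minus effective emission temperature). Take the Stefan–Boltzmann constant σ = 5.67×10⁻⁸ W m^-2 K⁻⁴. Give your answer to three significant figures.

1.64 kelvin

Effective emission temperature (TOA balance): σT_e⁴ = S(1−α)/4 = 1.607 W m^-2 → T_e = 72.96 K.
For a single slab of emissivity ε, T_s⁴ = 2T_e⁴/(2−ε); thus T_s = 72.96·(1.093)^(1/4) = 74.60 K.
T_s − T_e = 74.60 − 72.96 = 1.638 K.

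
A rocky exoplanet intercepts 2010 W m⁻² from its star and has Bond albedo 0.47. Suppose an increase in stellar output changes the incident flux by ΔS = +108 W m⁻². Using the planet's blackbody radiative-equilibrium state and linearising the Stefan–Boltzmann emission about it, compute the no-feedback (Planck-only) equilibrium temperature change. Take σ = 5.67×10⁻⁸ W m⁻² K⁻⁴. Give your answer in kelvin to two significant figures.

The baseline emission temperature is T_e = 261.8 K.
TOA radiative forcing: ΔF = (1−α)ΔS/4 = 0.53·(+108)/4 = 14.31 W m⁻².
Linearising σT⁴ gives d(σT⁴)/dT = 4σT_e³ = 4.069 W m⁻² per K.
So ΔT₀ = 14.31/4.069 = 3.52 K.

3.5 kelvin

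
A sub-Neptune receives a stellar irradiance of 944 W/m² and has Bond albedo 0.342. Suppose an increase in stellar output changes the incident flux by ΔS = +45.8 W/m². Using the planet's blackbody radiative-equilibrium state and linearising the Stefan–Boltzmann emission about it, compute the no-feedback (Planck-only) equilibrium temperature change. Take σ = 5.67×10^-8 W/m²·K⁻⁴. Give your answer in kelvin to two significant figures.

Reference equilibrium: T_e = [S(1−α)/(4σ)]^(1/4) = 228.8 K.
TOA radiative forcing: ΔF = (1−α)ΔS/4 = 0.658·(+45.8)/4 = 7.534 W/m².
Linearising σT⁴ gives d(σT⁴)/dT = 4σT_e³ = 2.715 W/m² per K.
ΔT₀ = ΔF/λ_P = 7.534/2.715 = 2.77 K.

2.8 kelvin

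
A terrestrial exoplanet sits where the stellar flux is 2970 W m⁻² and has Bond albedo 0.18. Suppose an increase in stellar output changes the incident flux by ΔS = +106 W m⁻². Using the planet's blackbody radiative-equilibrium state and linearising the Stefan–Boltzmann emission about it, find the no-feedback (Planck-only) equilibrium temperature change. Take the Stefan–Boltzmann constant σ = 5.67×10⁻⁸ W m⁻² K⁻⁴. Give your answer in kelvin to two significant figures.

Reference equilibrium: T_e = [S(1−α)/(4σ)]^(1/4) = 321.9 K.
ΔF = Δ[S(1−α)]/4 = (1−0.18)·+106/4 = 21.73 W m⁻².
Planck response: λ_P = 4σT_e³ = 4·5.67×10⁻⁸·(321.9)³ = 7.566 W m⁻²/K.
So ΔT₀ = 21.73/7.566 = 2.87 K.

2.9 kelvin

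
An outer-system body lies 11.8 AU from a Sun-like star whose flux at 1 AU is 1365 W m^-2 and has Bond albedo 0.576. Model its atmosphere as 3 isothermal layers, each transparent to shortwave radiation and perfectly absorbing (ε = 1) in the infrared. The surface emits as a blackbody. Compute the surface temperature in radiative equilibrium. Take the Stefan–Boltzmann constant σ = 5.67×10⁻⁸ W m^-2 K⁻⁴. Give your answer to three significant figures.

Irradiance scales as 1/d², so S = 1365 W m^-2 × (1/11.8)² = 9.803 W m^-2.
Top-of-atmosphere balance: σT_e⁴ = S(1−α)/4 = 1.039 W m^-2 → T_e = 65.43 K.
For an N-layer opaque stack, T_s⁴ = (N+1)T_e⁴, hence T_s = (4)^(1/4)×65.43 K = 92.53 K.

92.5 K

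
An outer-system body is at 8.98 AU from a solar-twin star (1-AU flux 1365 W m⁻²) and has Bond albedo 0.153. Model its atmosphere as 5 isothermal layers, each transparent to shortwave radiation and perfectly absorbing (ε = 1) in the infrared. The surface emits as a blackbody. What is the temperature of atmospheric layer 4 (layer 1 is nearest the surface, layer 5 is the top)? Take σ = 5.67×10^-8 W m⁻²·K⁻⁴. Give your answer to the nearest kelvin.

Irradiance scales as 1/d², so S = 1365 W m⁻² × (1/8.98)² = 16.93 W m⁻².
Top-of-atmosphere balance: σT_e⁴ = S(1−α)/4 = 3.584 W m⁻² → T_e = 89.17 K.
In the N-layer model, layer k (counted from the surface) has T_k = (N+1−k)^(1/4)·T_e.
With k = 4: T_4 = (5+1−4)^¼·89.17 K = 106.0 K.

106 K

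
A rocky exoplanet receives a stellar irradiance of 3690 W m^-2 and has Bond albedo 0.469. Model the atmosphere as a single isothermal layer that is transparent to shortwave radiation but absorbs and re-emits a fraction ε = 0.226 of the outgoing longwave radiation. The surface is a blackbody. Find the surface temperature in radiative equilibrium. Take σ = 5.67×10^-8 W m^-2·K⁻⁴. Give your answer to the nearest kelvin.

Effective emission temperature (TOA balance): σT_e⁴ = S(1−α)/4 = 489.8 W m^-2 → T_e = 304.9 K.
Surface balance with a leaky layer gives σT_s⁴ = σT_e⁴·2/(2−ε), so T_s = T_e·[2/(2−0.226)]^(1/4) = 314.2 K.

314 K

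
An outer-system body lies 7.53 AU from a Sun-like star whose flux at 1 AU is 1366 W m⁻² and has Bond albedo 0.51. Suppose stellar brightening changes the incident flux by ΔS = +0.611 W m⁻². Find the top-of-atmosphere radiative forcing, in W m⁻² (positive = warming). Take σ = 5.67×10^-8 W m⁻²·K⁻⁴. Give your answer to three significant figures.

By the inverse-square law, S = 1366/7.53² = 24.09 W m⁻².
Only a fraction (1−α) is absorbed and it's spread over 4πR², so ΔF = (1−α)ΔS/4 = 0.07485 W m⁻².

0.0748 W m⁻²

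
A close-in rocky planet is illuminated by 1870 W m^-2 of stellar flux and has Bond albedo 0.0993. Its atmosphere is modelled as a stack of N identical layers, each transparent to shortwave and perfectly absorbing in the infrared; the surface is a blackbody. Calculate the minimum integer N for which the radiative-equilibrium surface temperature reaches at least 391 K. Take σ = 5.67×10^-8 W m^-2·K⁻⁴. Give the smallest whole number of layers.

Top-of-atmosphere balance: σT_e⁴ = S(1−α)/4 = 421.1 W m^-2 → T_e = 293.6 K.
T_s = (N+1)^(1/4)·T_e ≥ 391 K requires N+1 ≥ (T_s/T_e)⁴ = (391/293.6)⁴ = 3.147.
So N ≥ 2.147; the smallest integer is N = 3.

3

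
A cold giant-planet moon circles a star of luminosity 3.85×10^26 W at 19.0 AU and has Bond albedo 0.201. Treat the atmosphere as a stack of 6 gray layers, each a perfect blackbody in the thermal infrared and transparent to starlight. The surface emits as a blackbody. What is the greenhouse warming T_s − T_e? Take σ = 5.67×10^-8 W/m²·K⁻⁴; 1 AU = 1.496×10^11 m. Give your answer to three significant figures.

37.9 K

d = 19.0 × 1.496×10^11 m = 2.842×10^12 m.
S = L/(4πd²) = 3.792 W/m².
The effective emission temperature is T_e = [S(1−α)/(4σ)]^¼ = 60.46 K.
Surface: T_s = (7)^¼·T_e = 98.34 K.
So the greenhouse effect raises the surface by 98.34 − 60.46 = 37.88 K.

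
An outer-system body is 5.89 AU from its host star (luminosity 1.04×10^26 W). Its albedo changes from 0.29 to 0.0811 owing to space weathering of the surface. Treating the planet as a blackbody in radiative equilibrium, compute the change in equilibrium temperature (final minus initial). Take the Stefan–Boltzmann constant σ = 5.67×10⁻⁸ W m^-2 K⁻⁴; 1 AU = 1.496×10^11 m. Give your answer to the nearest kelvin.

Orbital distance: d = 5.89 AU = 8.811×10^11 m.
Flux at the orbit: S = L/(4πd²) = 1.04×10^26/(4π·(8.81×10^11)²) = 10.66 W m^-2.
Before: T₁ = [10.66·0.71/(4σ)]^(1/4) = 76.00 K.
Final:   T₂ = [S(1−0.0811)/(4σ)]^(1/4) = 81.07 K.
ΔT = T₂ − T₁ = 5.062 K.

5 K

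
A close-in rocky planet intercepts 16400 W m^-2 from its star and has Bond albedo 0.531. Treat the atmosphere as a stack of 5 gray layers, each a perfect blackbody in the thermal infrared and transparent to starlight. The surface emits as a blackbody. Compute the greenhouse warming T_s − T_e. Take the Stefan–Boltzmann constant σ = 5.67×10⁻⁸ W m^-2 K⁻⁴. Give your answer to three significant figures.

242 kelvin

The effective emission temperature is T_e = [S(1−α)/(4σ)]^¼ = 429.1 K.
Surface: T_s = (6)^¼·T_e = 671.6 K.
Warming: T_s − T_e = 242.5 K.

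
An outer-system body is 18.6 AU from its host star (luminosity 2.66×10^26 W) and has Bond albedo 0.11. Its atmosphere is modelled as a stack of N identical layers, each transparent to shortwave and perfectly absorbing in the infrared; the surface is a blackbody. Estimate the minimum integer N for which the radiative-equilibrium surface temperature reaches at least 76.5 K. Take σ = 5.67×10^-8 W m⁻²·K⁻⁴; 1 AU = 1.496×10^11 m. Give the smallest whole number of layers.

d = 18.6 × 1.496×10^11 m = 2.783×10^12 m.
Spreading L over a sphere of radius d: S = 2.66×10^26/(4π·2.78×10^12²) = 2.734 W m⁻².
OLR = S(1−α)/4 = 0.6083 W m⁻²; the top layer radiates at T_e = 57.23 K.
T_s = (N+1)^(1/4)·T_e ≥ 76.5 K requires N+1 ≥ (T_s/T_e)⁴ = (76.5/57.23)⁴ = 3.192.
The minimum whole number is N = 3.

3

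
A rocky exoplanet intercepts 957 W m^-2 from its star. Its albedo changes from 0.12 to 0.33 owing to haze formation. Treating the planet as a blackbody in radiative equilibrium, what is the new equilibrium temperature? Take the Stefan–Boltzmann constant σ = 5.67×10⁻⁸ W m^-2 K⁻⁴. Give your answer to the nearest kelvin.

231 K

With the new albedo, S(1−α₂)/4 = 160.3 W m^-2, so T₂ = 230.6 K.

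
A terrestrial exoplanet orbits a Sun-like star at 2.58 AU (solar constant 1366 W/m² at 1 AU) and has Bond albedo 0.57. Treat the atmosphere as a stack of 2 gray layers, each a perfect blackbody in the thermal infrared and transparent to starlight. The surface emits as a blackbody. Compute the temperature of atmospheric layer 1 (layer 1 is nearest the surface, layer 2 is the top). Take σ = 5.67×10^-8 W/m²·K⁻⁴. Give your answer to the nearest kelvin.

167 K

Irradiance scales as 1/d², so S = 1366 W/m² × (1/2.58)² = 205.2 W/m².
The effective emission temperature is T_e = [S(1−α)/(4σ)]^¼ = 140.4 K.
Each opaque layer satisfies 2T_j⁴ = T_{j−1}⁴ + T_{j+1}⁴, giving T_k⁴ = (N+1−k)T_e⁴.
With k = 1: T_1 = (2+1−1)^¼·140.4 K = 167.0 K.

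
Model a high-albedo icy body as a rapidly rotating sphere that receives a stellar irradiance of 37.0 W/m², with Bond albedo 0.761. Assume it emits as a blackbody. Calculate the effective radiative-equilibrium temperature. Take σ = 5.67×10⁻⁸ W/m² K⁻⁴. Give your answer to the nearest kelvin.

Absorbed flux (global mean): S(1−α)/4 = 37.00·0.239/4 = 2.211 W/m².
Set σT⁴ = 2.211 → T = (2.211/σ)^(1/4) = 79.02 K.

79 kelvin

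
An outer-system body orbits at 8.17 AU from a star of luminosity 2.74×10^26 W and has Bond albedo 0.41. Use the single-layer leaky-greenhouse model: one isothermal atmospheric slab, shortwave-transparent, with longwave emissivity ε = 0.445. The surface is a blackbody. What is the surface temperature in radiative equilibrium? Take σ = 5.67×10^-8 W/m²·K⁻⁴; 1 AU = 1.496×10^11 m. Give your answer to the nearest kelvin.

Orbital distance: d = 8.17 AU = 1.222×10^12 m.
S = L/(4πd²) = 14.60 W/m².
The planet radiates to space at T_e = [S(1−α)/(4σ)]^(1/4) = 78.50 K.
The surface balance (absorbed SW + ε·downward IR = σT_s⁴) with T_a⁴ = T_s⁴/2 reduces to T_s = T_e·[2/(2−ε)]^¼ = 83.60 K.

84 kelvin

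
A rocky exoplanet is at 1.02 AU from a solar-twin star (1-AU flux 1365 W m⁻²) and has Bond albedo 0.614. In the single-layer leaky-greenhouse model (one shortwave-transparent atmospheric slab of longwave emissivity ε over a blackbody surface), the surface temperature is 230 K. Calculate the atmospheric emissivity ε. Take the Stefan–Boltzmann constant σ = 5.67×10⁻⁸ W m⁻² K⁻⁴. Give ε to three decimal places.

0.404

Flux at the orbit: S = 1365/(1.02)² = 1312 W m⁻².
TOA balance gives T_e = 217.4 K.
Since (2−ε)/2 = (T_e/T_s)⁴ = 0.7979, ε = 0.4041.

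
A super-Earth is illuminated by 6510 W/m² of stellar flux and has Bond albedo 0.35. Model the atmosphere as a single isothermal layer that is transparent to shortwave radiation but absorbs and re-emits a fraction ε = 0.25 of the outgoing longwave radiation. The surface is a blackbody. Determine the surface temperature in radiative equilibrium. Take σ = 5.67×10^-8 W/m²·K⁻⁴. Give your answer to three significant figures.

Effective emission temperature (TOA balance): σT_e⁴ = S(1−α)/4 = 1058 W/m² → T_e = 369.6 K.
For a single slab of emissivity ε, T_s⁴ = 2T_e⁴/(2−ε); thus T_s = 369.6·(1.143)^(1/4) = 382.1 K.

382 kelvin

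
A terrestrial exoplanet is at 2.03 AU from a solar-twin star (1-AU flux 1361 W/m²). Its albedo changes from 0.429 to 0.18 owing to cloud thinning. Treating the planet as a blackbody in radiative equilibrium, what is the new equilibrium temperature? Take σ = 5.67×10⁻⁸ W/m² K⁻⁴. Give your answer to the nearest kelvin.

By the inverse-square law, S = 1361/2.03² = 330.3 W/m².
T₂ = [S(1−α₂)/(4σ)]^(1/4) = [330.3·0.82/(4σ)]^(1/4) = 185.9 K.

186 K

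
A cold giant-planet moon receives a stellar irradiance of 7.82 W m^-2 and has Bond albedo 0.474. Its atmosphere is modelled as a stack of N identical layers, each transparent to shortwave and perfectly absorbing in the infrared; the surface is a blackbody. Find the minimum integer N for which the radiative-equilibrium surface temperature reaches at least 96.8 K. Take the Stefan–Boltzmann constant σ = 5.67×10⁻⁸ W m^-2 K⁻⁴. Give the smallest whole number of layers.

OLR = S(1−α)/4 = 1.028 W m^-2; the top layer radiates at T_e = 65.26 K.
Since T_s⁴ = (N+1)T_e⁴, we need N ≥ (T_s/T_e)⁴ − 1 = 3.841.
So N ≥ 3.841; the smallest integer is N = 4.

4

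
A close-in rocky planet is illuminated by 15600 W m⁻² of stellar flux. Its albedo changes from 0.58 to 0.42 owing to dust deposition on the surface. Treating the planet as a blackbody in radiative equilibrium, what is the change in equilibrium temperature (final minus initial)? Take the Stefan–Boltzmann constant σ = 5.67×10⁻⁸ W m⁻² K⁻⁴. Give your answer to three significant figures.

Initial: T₁ = [S(1−0.58)/(4σ)]^(1/4) = 412.3 K.
With α = 0.42, T₂ = 446.9 K.
Change: 446.9 − 412.3 = 34.65 K.

34.6 K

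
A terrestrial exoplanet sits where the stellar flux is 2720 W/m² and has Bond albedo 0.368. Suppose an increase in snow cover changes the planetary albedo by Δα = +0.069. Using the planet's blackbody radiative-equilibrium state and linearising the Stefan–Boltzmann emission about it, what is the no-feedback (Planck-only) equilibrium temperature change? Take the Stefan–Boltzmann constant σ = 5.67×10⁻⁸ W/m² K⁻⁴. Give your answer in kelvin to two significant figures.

Unperturbed T_e = [2720·(1−0.368)/(4σ)]^¼ = 295.1 K.
ΔF = −(S/4)Δα = −(2720/4)×(+0.069) = -46.92 W/m².
Linearising σT⁴ gives d(σT⁴)/dT = 4σT_e³ = 5.826 W/m² per K.
ΔT₀ = ΔF/λ_P = -46.92/5.826 = -8.05 K.

-8.1 K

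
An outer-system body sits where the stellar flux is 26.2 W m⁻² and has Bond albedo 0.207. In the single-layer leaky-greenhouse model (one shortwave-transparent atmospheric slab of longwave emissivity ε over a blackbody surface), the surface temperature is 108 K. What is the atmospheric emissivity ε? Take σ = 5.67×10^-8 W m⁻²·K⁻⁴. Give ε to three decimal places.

0.653

Effective temperature: T_e = [S(1−α)/(4σ)]^(1/4) = 97.83 K.
Inverting T_s⁴ = 2T_e⁴/(2−ε): (T_e/T_s)⁴ = 0.6733, so ε = 2(1 − 0.6733) = 0.6533.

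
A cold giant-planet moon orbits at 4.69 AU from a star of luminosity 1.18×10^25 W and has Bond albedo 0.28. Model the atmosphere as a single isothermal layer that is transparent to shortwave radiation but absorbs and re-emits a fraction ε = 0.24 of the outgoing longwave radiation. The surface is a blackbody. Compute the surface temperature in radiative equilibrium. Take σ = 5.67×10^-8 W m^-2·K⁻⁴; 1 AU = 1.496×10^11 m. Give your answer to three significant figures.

d = 4.69 × 1.496×10^11 m = 7.016×10^11 m.
Spreading L over a sphere of radius d: S = 1.18×10^25/(4π·7.02×10^11²) = 1.907 W m^-2.
The planet radiates to space at T_e = [S(1−α)/(4σ)]^(1/4) = 49.61 K.
For a single slab of emissivity ε, T_s⁴ = 2T_e⁴/(2−ε); thus T_s = 49.61·(1.136)^(1/4) = 51.22 K.

51.2 kelvin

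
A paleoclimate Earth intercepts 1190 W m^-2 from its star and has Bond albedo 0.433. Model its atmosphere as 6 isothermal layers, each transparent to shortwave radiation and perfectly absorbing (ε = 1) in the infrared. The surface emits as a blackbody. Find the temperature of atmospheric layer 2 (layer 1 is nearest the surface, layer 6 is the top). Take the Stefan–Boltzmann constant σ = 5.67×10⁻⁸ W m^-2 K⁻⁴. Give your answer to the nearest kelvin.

OLR = S(1−α)/4 = 168.7 W m^-2; the top layer radiates at T_e = 233.5 K.
In the N-layer model, layer k (counted from the surface) has T_k = (N+1−k)^(1/4)·T_e.
T_2 = (5)^(1/4)·233.5 = 349.2 K.

349 K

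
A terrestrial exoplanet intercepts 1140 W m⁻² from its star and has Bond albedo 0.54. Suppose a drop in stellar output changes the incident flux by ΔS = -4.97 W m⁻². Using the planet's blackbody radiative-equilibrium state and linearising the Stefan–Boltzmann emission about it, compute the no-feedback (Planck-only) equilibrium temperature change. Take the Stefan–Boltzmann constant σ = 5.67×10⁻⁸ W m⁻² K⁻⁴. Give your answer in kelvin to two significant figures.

Reference equilibrium: T_e = [S(1−α)/(4σ)]^(1/4) = 219.3 K.
Only a fraction (1−α) is absorbed and it's spread over 4πR², so ΔF = (1−α)ΔS/4 = -0.5715 W m⁻².
Planck response: λ_P = 4σT_e³ = 4·5.67×10⁻⁸·(219.3)³ = 2.391 W m⁻²/K.
ΔT₀ = ΔF/λ_P = -0.5715/2.391 = -0.239 K.

-0.24 K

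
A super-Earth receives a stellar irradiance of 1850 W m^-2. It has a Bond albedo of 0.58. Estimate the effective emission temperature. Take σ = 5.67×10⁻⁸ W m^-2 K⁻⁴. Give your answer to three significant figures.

Averaging over the sphere, the absorbed flux is S(1−α)/4 = 194.3 W m^-2.
Set σT⁴ = 194.3 → T = (194.3/σ)^(1/4) = 241.9 K.

242 K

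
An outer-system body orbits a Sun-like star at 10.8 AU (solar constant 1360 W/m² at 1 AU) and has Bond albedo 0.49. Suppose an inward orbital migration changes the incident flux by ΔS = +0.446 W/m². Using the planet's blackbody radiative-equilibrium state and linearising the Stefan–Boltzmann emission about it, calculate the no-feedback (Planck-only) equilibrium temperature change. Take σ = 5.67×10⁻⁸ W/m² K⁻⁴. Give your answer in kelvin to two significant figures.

By the inverse-square law, S = 1360/10.8² = 11.66 W/m².
Unperturbed T_e = [11.66·(1−0.49)/(4σ)]^¼ = 71.56 K.
Only a fraction (1−α) is absorbed and it's spread over 4πR², so ΔF = (1−α)ΔS/4 = 0.05686 W/m².
Planck response: λ_P = 4σT_e³ = 4·5.67×10⁻⁸·(71.56)³ = 0.08310 W/m²/K.
So ΔT₀ = 0.05686/0.08310 = 0.684 K.

0.68 K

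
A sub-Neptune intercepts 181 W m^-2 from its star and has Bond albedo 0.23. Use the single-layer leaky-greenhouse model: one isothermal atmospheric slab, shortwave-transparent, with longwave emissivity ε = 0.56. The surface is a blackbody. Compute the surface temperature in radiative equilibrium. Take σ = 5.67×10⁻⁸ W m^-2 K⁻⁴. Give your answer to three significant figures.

Effective emission temperature (TOA balance): σT_e⁴ = S(1−α)/4 = 34.84 W m^-2 → T_e = 157.4 K.
Surface balance with a leaky layer gives σT_s⁴ = σT_e⁴·2/(2−ε), so T_s = T_e·[2/(2−0.56)]^(1/4) = 170.9 K.

171 K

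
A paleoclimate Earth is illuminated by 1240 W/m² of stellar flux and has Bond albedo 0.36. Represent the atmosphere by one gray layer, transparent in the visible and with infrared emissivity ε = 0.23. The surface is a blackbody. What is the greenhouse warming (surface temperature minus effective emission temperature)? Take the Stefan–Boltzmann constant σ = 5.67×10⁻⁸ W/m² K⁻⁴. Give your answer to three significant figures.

Effective emission temperature (TOA balance): σT_e⁴ = S(1−α)/4 = 198.4 W/m² → T_e = 243.2 K.
Surface balance with a leaky layer gives σT_s⁴ = σT_e⁴·2/(2−ε), so T_s = T_e·[2/(2−0.23)]^(1/4) = 250.8 K.
The atmosphere warms the surface by 7.543 K.

7.54 K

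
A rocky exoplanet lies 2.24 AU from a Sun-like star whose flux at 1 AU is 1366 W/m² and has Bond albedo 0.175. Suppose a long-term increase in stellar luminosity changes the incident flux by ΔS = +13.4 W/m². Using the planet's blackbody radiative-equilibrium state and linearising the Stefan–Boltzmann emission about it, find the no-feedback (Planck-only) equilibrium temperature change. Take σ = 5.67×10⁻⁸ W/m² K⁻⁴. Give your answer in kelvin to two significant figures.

Flux at the orbit: S = 1366/(2.24)² = 272.2 W/m².
Reference equilibrium: T_e = [S(1−α)/(4σ)]^(1/4) = 177.4 K.
TOA radiative forcing: ΔF = (1−α)ΔS/4 = 0.825·(+13.4)/4 = 2.764 W/m².
The Planck feedback parameter is 4σT_e³ = 1.266 W/m²/K.
ΔT₀ = ΔF/λ_P = 2.764/1.266 = 2.18 K.

2.2 K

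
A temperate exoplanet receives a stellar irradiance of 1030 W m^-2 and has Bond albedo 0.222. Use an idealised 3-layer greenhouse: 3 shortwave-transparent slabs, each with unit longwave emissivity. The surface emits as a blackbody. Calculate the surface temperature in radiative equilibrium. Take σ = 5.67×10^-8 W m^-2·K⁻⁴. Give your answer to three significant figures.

Top-of-atmosphere balance: σT_e⁴ = S(1−α)/4 = 200.3 W m^-2 → T_e = 243.8 K.
With N = 3 opaque layers, T_s = (N+1)^(1/4)·T_e = 4^(1/4)·243.8 = 344.8 K.

345 kelvin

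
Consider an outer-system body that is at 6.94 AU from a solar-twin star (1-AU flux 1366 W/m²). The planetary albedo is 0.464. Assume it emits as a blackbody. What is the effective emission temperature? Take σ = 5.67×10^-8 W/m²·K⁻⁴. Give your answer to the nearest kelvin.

90 K

Irradiance scales as 1/d², so S = 1366 W/m² × (1/6.94)² = 28.36 W/m².
The planet absorbs (1−α)S over its disc πR² and re-emits over 4πR², so the mean absorbed flux is (1−0.464)·28.36/4 = 3.800 W/m².
Balancing against σT⁴: T = (3.800/5.67×10⁻⁸)^(1/4) = 90.48 K.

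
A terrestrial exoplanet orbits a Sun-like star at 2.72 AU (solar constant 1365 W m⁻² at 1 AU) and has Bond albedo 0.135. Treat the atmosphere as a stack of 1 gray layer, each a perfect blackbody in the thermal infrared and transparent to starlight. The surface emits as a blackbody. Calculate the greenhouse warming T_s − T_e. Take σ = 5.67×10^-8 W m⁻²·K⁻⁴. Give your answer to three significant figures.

30.8 K

By the inverse-square law, S = 1365/2.72² = 184.5 W m⁻².
OLR = S(1−α)/4 = 39.90 W m⁻²; the top layer radiates at T_e = 162.9 K.
Surface: T_s = (2)^¼·T_e = 193.7 K.
Warming: T_s − T_e = 30.82 K.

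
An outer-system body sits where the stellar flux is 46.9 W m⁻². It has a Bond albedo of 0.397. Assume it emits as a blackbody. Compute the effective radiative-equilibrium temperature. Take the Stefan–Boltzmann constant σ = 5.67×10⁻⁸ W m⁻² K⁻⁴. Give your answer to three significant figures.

Absorbed flux (global mean): S(1−α)/4 = 46.90·0.603/4 = 7.070 W m⁻².
Balancing against σT⁴: T = (7.070/5.67×10⁻⁸)^(1/4) = 105.7 K.

106 K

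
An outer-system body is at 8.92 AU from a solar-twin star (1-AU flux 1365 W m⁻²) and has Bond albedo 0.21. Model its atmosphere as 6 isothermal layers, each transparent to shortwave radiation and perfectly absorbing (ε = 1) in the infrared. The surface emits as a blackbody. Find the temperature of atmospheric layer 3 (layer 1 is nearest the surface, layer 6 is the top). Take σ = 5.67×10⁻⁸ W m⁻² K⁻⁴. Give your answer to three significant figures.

124 K

Irradiance scales as 1/d², so S = 1365 W m⁻² × (1/8.92)² = 17.16 W m⁻².
OLR = S(1−α)/4 = 3.388 W m⁻²; the top layer radiates at T_e = 87.92 K.
Each opaque layer satisfies 2T_j⁴ = T_{j−1}⁴ + T_{j+1}⁴, giving T_k⁴ = (N+1−k)T_e⁴.
T_3 = (4)^(1/4)·87.92 = 124.3 K.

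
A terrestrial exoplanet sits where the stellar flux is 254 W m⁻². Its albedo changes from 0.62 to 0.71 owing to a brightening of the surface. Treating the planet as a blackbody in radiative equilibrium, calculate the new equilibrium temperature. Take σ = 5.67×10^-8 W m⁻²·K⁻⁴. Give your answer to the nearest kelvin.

134 kelvin

T₂ = [S(1−α₂)/(4σ)]^(1/4) = [254.0·0.29/(4σ)]^(1/4) = 134.2 K.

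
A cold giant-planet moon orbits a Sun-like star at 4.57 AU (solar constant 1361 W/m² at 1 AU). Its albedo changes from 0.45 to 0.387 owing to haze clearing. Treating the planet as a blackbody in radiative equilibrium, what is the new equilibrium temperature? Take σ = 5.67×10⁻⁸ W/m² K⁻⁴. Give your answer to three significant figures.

Flux at the orbit: S = 1361/(4.57)² = 65.17 W/m².
With the new albedo, S(1−α₂)/4 = 9.987 W/m², so T₂ = 115.2 K.

115 K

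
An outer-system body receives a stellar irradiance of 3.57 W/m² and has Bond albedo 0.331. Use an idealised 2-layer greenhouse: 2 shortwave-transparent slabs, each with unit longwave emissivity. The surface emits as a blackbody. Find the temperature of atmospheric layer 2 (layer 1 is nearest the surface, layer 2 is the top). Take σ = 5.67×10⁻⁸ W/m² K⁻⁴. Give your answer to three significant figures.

OLR = S(1−α)/4 = 0.5971 W/m²; the top layer radiates at T_e = 56.97 K.
The net upward flux σT_e⁴ is constant between every pair of levels, so T_k⁴ = (N+1−k)T_e⁴.
T_2 = (1)^(1/4)·56.97 = 56.97 K.

57.0 kelvin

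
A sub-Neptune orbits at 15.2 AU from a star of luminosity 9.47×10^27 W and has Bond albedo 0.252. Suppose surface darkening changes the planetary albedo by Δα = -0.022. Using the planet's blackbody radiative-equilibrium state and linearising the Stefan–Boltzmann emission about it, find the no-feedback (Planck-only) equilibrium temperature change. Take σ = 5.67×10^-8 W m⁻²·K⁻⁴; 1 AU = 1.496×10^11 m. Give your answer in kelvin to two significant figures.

d = 15.2 × 1.496×10^11 m = 2.274×10^12 m.
Flux at the orbit: S = L/(4πd²) = 9.47×10^27/(4π·(2.27×10^12)²) = 145.7 W m⁻².
Unperturbed T_e = [145.7·(1−0.252)/(4σ)]^¼ = 148.1 K.
The change in absorbed flux is Δ[S(1−α)/4] = −SΔα/4 = 0.8016 W m⁻².
Linearising σT⁴ gives d(σT⁴)/dT = 4σT_e³ = 0.7363 W m⁻² per K.
Hence the no-feedback warming is ΔF/(4σT_e³) = 1.09 K.

1.1 K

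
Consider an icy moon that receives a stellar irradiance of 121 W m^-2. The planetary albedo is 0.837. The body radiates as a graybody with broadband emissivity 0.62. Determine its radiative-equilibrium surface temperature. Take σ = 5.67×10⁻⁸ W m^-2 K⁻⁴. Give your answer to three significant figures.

The planet absorbs (1−α)S over its disc πR² and re-emits over 4πR², so the mean absorbed flux is (1−0.837)·121.0/4 = 4.931 W m^-2.
Equating to εσT⁴ with ε = 0.62: T = (4.931/0.62σ)^(1/4) = 108.8 K.

109 K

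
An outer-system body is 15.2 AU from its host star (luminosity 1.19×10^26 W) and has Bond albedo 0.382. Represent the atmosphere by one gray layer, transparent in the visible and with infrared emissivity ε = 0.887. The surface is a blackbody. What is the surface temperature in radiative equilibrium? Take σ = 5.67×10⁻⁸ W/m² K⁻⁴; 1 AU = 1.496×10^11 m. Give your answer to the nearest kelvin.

Orbital distance: d = 15.2 AU = 2.274×10^12 m.
Flux at the orbit: S = L/(4πd²) = 1.19×10^26/(4π·(2.27×10^12)²) = 1.831 W/m².
Effective emission temperature (TOA balance): σT_e⁴ = S(1−α)/4 = 0.2830 W/m² → T_e = 47.26 K.
The surface balance (absorbed SW + ε·downward IR = σT_s⁴) with T_a⁴ = T_s⁴/2 reduces to T_s = T_e·[2/(2−ε)]^¼ = 54.72 K.

55 K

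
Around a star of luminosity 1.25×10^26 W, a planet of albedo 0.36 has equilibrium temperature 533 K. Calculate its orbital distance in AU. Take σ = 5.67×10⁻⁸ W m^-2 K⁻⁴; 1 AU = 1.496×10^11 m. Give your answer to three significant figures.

The flux needed for this T is 4σT⁴/(1−0.36) = 28600 W m^-2.
From L = 4πd²S, d = √(1.25×10^26/(4π·28600)) = 1.865×10^10 m = 0.1247 AU.

0.125 AU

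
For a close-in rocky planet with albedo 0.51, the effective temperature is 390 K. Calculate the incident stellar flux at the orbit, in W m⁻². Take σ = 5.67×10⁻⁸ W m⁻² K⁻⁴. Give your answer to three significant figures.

Invert the energy balance for S: S = 4σT⁴/(1−α).
The emitted flux is σT⁴ = 1312 W m⁻².
So S = 4×1312/(1−0.51) = 10710 W m⁻².

10700 W m⁻²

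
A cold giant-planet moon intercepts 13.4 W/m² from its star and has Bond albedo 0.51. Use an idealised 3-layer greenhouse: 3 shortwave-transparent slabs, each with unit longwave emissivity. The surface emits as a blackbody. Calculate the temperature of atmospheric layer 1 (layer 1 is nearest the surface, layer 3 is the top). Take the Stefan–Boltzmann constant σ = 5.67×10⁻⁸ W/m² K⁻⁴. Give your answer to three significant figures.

Top-of-atmosphere balance: σT_e⁴ = S(1−α)/4 = 1.641 W/m² → T_e = 73.35 K.
Each opaque layer satisfies 2T_j⁴ = T_{j−1}⁴ + T_{j+1}⁴, giving T_k⁴ = (N+1−k)T_e⁴.
With k = 1: T_1 = (3+1−1)^¼·73.35 K = 96.54 K.

96.5 K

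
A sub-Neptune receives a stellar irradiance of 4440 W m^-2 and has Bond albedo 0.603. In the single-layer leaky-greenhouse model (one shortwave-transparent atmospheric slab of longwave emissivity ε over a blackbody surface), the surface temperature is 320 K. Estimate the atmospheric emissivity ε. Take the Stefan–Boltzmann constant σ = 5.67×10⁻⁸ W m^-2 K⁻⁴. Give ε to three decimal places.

Effective temperature: T_e = [S(1−α)/(4σ)]^(1/4) = 296.9 K.
T_s⁴ = T_e⁴·2/(2−ε) → ε = 2 − 2(T_e/T_s)⁴ = 2 − 2·(296.9/320)⁴ = 0.5176.

0.518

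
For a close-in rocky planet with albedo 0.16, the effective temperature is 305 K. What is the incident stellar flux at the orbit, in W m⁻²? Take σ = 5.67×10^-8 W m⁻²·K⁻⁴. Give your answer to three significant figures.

2340 W m⁻²

From S(1−α)/4 = σT⁴: S = 4σT⁴/(1−α).
σT⁴ = 5.67×10⁻⁸·(305)⁴ = 490.7 W m⁻².
S = 4·490.7/0.84 = 2336 W m⁻².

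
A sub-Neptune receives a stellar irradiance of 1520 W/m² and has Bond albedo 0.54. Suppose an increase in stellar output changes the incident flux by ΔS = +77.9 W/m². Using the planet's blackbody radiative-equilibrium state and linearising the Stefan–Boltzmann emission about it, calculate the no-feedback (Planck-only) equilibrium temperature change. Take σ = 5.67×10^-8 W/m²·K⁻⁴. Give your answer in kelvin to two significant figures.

3.0 K

Reference equilibrium: T_e = [S(1−α)/(4σ)]^(1/4) = 235.6 K.
Only a fraction (1−α) is absorbed and it's spread over 4πR², so ΔF = (1−α)ΔS/4 = 8.959 W/m².
Planck response: λ_P = 4σT_e³ = 4·5.67×10⁻⁸·(235.6)³ = 2.967 W/m²/K.
So ΔT₀ = 8.959/2.967 = 3.02 K.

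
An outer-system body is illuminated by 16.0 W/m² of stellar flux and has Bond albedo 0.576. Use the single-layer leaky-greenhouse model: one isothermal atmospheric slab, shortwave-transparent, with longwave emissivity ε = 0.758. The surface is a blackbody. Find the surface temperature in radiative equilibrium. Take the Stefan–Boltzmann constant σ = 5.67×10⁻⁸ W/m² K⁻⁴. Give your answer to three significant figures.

At the top of the atmosphere, σT_e⁴ = S(1−α)/4 = 1.696 W/m², giving T_e = 73.95 K.
Surface balance with a leaky layer gives σT_s⁴ = σT_e⁴·2/(2−ε), so T_s = T_e·[2/(2−0.758)]^(1/4) = 83.31 K.

83.3 K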